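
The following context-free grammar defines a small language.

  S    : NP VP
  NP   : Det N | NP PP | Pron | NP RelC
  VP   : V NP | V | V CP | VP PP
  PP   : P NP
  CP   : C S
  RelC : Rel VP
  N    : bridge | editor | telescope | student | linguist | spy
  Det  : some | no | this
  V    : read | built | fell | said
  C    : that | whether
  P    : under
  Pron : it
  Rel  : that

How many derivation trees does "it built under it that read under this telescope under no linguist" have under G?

9

Two of the 9 distinct bracketings:
[S [NP [Pron it]] [VP [VP [V built]] [PP [P under] [NP [NP [NP [Pron it]] [RelC [Rel that] [VP [V read]]]] [PP [P under] [NP [NP [Det this] [N telescope]] [PP [P under] [NP [Det no] [N linguist]]]]]]]]]
[S [NP [Pron it]] [VP [VP [V built]] [PP [P under] [NP [NP [NP [NP [Pron it]] [RelC [Rel that] [VP [V read]]]] [PP [P under] [NP [Det this] [N telescope]]]] [PP [P under] [NP [Det no] [N linguist]]]]]]]
The trees differ in how a recursive rule is bracketed over the same span.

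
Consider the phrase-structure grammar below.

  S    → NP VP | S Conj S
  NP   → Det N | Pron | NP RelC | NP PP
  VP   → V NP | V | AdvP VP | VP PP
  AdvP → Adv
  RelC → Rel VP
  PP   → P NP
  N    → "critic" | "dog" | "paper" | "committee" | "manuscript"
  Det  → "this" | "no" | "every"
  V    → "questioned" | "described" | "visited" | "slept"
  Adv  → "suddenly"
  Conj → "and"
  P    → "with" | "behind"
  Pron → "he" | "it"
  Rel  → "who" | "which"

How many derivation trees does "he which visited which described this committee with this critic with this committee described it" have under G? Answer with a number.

9

Two of the 9 distinct bracketings:
[S [NP [NP [NP [Pron he]] [RelC [Rel which] [VP [V visited]]]] [RelC [Rel which] [VP [V described] [NP [NP [Det this] [N committee]] [PP [P with] [NP [NP [Det this] [N critic]] [PP [P with] [NP [Det this] [N committee]]]]]]]]] [VP [V described] [NP [Pron it]]]]
[S [NP [NP [NP [Pron he]] [RelC [Rel which] [VP [V visited]]]] [RelC [Rel which] [VP [V described] [NP [NP [NP [Det this] [N committee]] [PP [P with] [NP [Det this] [N critic]]]] [PP [P with] [NP [Det this] [N committee]]]]]]] [VP [V described] [NP [Pron it]]]]
The trees differ in how a recursive rule is bracketed over the same span.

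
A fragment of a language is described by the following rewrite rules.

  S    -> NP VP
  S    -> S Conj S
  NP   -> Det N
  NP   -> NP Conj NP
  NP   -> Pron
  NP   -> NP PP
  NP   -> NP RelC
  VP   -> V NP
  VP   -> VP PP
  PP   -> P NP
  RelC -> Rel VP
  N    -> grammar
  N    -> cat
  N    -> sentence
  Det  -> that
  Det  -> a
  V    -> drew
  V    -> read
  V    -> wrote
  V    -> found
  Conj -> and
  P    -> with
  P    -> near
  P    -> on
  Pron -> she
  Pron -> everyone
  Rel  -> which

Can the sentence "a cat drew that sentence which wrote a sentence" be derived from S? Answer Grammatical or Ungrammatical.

S
  NP
    Det: a
    N: cat
  VP
    V: drew
    NP
      NP
        Det: that
        N: sentence
      RelC
        Rel: which
        VP
          V: wrote
          NP
            Det: a
            N: sentence
The bracketing above is licensed at every node by one of the given productions, with S at the root.

Grammatical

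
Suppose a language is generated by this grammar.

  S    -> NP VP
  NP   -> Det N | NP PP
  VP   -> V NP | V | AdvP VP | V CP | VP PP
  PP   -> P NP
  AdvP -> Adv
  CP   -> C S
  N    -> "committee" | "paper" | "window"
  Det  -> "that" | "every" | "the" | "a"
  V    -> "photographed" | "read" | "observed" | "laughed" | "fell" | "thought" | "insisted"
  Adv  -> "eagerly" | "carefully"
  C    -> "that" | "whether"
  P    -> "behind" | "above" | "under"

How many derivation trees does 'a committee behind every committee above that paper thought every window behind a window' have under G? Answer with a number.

4

Two of the 4 distinct bracketings:
[S [NP [NP [Det a] [N committee]] [PP [P behind] [NP [NP [Det every] [N committee]] [PP [P above] [NP [Det that] [N paper]]]]]] [VP [V thought] [NP [NP [Det every] [N window]] [PP [P behind] [NP [Det a] [N window]]]]]]
[S [NP [NP [Det a] [N committee]] [PP [P behind] [NP [NP [Det every] [N committee]] [PP [P above] [NP [Det that] [N paper]]]]]] [VP [VP [V thought] [NP [Det every] [N window]]] [PP [P behind] [NP [Det a] [N window]]]]]
The difference turns on whether VP → VP PP is used at the relevant span, versus an alternative expansion of VP.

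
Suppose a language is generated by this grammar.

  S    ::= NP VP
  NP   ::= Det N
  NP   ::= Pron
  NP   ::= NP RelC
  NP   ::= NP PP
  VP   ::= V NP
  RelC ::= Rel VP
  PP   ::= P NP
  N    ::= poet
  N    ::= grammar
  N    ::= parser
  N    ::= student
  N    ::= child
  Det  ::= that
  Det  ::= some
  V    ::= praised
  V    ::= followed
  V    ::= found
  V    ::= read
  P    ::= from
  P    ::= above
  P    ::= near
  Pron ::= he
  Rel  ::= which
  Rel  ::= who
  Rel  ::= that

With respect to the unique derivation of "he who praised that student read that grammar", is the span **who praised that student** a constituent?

[S [NP [NP [Pron he]] [RelC [Rel who] [VP [V praised] [NP [Det that] [N student]]]]] [VP [V read] [NP [Det that] [N grammar]]]]
The words 'who praised that student' are exhaustively dominated by a single RelC node (built by RelC → Rel VP), so they form a constituent.

Yes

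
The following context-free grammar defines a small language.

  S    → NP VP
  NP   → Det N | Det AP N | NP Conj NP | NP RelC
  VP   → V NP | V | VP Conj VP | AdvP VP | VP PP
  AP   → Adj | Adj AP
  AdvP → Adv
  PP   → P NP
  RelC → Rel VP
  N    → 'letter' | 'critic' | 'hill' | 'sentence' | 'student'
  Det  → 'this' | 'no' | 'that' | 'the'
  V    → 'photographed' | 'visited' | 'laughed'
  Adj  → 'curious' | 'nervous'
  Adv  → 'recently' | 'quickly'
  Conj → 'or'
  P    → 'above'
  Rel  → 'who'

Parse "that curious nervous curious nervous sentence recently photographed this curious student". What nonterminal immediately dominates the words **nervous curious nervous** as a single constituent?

AP

S
  NP
    Det: that
    AP
      Adj: curious
      AP
        Adj: nervous
        AP
          Adj: curious
          AP
            Adj: nervous
    N: sentence
  VP
    AdvP
      Adv: recently
    VP
      V: photographed
      NP
        Det: this
        AP
          Adj: curious
        N: student
The span 'nervous curious nervous' is the AP node built by AP → Adj AP.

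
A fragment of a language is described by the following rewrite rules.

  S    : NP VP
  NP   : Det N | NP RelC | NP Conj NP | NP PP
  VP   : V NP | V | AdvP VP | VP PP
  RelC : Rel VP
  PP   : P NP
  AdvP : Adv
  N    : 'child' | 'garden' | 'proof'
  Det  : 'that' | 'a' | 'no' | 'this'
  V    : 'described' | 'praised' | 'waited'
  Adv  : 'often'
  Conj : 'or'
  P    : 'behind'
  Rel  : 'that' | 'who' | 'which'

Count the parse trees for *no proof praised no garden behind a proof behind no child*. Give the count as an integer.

5

Two of the 5 distinct bracketings:
[S [NP [Det no] [N proof]] [VP [V praised] [NP [NP [Det no] [N garden]] [PP [P behind] [NP [NP [Det a] [N proof]] [PP [P behind] [NP [Det no] [N child]]]]]]]]
[S [NP [Det no] [N proof]] [VP [V praised] [NP [NP [NP [Det no] [N garden]] [PP [P behind] [NP [Det a] [N proof]]]] [PP [P behind] [NP [Det no] [N child]]]]]]
The trees differ in how a recursive rule is bracketed over the same span.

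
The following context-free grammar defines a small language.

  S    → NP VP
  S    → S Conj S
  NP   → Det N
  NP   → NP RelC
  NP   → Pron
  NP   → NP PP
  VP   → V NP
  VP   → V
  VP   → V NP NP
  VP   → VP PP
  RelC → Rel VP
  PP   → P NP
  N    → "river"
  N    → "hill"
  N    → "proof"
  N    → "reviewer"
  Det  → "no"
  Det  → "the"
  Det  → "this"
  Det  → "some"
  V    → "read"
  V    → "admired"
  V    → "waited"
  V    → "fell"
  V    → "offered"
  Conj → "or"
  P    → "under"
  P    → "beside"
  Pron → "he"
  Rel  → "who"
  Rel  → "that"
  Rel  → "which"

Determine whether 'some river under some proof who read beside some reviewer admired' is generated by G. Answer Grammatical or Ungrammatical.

Grammatical

[S [NP [NP [NP [Det some] [N river]] [PP [P under] [NP [Det some] [N proof]]]] [RelC [Rel who] [VP [VP [V read]] [PP [P beside] [NP [Det some] [N reviewer]]]]]] [VP [V admired]]]
Every word is introduced by a lexical rule and the phrasal rules combine the resulting categories into a single S.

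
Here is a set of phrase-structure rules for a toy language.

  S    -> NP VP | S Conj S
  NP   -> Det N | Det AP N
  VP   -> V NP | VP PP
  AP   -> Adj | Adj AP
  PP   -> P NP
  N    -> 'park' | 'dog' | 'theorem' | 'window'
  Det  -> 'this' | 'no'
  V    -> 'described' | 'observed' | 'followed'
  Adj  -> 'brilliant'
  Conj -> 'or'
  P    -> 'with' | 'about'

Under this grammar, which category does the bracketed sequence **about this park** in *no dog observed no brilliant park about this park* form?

PP

[S [NP [Det no] [N dog]] [VP [VP [V observed] [NP [Det no] [AP [Adj brilliant]] [N park]]] [PP [P about] [NP [Det this] [N park]]]]]
The span 'about this park' is the PP node built by PP → P NP.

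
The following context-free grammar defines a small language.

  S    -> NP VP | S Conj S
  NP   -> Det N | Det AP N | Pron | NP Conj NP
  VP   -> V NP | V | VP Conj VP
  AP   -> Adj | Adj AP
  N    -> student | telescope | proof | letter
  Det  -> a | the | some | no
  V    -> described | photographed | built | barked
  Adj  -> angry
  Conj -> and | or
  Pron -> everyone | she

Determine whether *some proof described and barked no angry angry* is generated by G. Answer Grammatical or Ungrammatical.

For S → NP VP, the only prefix that parses as NP is 'some proof', but the remainder 'described and barked no angry angry' is not a VP under these rules. The alternative S rule S → S Conj S likewise has no satisfying split.

Ungrammatical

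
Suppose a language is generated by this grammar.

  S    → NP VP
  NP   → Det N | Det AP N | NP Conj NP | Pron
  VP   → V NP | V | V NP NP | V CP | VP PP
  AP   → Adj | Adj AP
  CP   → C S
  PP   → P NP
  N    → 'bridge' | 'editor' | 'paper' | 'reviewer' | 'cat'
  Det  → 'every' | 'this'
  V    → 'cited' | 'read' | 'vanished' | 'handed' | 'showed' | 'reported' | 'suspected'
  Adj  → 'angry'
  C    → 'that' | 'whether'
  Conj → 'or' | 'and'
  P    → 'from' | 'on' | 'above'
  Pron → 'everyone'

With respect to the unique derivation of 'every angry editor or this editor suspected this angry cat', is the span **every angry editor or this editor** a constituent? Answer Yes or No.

[S [NP [NP [Det every] [AP [Adj angry]] [N editor]] [Conj or] [NP [Det this] [N editor]]] [VP [V suspected] [NP [Det this] [AP [Adj angry]] [N cat]]]]
The words 'every angry editor or this editor' are exhaustively dominated by a single NP node (built by NP → NP Conj NP), so they form a constituent.

Yes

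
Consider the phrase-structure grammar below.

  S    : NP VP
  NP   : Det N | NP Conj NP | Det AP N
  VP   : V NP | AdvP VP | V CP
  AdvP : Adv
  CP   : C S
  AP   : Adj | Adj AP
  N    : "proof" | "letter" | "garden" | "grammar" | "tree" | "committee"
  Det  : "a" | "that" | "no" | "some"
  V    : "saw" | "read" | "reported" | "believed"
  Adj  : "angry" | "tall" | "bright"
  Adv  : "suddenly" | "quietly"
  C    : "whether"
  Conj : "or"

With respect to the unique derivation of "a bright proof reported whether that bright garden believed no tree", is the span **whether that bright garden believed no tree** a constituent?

[S [NP [Det a] [AP [Adj bright]] [N proof]] [VP [V reported] [CP [C whether] [S [NP [Det that] [AP [Adj bright]] [N garden]] [VP [V believed] [NP [Det no] [N tree]]]]]]]
The words 'whether that bright garden believed no tree' are exhaustively dominated by a single CP node (built by CP → C S), so they form a constituent.

Yes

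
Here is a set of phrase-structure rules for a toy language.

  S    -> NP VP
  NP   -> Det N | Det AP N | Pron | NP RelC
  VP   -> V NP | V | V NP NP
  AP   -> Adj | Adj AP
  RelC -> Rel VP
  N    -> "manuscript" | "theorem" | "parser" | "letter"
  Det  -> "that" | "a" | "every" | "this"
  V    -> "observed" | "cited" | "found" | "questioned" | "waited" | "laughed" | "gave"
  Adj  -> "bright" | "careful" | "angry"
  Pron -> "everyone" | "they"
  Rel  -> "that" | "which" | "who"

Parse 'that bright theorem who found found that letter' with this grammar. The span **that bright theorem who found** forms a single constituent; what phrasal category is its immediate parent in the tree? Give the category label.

S

S
  NP
    NP
      Det: that
      AP
        Adj: bright
      N: theorem
    RelC
      Rel: who
      VP
        V: found
  VP
    V: found
    NP
      Det: that
      N: letter
The span 'that bright theorem who found' is the NP node built by NP → NP RelC.
Its mother is the S built by S → NP VP.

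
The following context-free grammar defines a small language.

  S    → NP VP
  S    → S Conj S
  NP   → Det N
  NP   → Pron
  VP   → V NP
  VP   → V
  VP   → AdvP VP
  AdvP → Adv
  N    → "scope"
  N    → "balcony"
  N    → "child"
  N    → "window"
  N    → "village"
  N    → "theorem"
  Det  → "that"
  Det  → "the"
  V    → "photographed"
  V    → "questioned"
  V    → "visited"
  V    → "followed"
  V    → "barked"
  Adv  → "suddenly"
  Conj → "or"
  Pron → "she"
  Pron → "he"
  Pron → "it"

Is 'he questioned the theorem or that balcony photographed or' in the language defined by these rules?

Ungrammatical

For S → NP VP, the only prefix that parses as NP is 'he', but the remainder 'questioned the theorem or that balcony photographed or' is not a VP under these rules. The alternative S rule S → S Conj S likewise has no satisfying split.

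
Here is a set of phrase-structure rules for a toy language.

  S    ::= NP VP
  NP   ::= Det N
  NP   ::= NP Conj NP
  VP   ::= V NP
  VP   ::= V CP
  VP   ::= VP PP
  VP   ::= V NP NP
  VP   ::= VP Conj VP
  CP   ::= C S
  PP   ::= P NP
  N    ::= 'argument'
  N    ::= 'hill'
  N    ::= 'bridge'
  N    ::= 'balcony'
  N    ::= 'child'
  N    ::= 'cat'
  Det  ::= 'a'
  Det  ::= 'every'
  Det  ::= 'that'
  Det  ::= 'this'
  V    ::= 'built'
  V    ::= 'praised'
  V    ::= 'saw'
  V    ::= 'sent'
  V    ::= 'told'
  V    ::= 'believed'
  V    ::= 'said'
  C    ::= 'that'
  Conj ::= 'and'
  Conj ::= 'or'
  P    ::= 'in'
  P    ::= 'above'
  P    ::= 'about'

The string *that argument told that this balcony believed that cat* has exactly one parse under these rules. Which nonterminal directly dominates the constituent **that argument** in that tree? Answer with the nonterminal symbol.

S
  NP
    Det: that
    N: argument
  VP
    V: told
    CP
      C: that
      S
        NP
          Det: this
          N: balcony
        VP
          V: believed
          NP
            Det: that
            N: cat
The span 'that argument' is the NP node built by NP → Det N.
Its mother is the S built by S → NP VP.

S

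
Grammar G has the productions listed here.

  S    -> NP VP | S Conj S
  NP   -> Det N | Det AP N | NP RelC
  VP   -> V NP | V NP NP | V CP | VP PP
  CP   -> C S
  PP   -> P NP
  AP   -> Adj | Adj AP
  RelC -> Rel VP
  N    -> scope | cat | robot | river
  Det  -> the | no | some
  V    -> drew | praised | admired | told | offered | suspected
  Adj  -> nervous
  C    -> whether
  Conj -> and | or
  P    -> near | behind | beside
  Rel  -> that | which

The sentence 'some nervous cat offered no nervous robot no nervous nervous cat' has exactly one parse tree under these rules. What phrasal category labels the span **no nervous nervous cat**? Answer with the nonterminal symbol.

NP

[S [NP [Det some] [AP [Adj nervous]] [N cat]] [VP [V offered] [NP [Det no] [AP [Adj nervous]] [N robot]] [NP [Det no] [AP [Adj nervous] [AP [Adj nervous]]] [N cat]]]]
The span 'no nervous nervous cat' is the NP node built by NP → Det AP N.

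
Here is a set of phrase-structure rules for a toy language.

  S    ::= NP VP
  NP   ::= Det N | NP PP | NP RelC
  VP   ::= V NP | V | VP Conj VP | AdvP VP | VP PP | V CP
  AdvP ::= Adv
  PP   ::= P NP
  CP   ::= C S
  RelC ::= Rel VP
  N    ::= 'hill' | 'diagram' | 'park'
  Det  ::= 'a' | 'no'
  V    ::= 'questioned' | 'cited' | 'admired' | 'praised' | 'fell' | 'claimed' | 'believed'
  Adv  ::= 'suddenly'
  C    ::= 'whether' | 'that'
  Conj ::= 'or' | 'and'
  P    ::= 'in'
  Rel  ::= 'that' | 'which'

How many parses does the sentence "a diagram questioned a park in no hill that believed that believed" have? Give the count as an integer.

Two of the 4 distinct bracketings:
[S [NP [Det a] [N diagram]] [VP [V questioned] [NP [NP [Det a] [N park]] [PP [P in] [NP [NP [NP [Det no] [N hill]] [RelC [Rel that] [VP [V believed]]]] [RelC [Rel that] [VP [V believed]]]]]]]]
[S [NP [Det a] [N diagram]] [VP [V questioned] [NP [NP [NP [Det a] [N park]] [PP [P in] [NP [NP [Det no] [N hill]] [RelC [Rel that] [VP [V believed]]]]]] [RelC [Rel that] [VP [V believed]]]]]]
The trees differ in how a recursive rule is bracketed over the same span.

4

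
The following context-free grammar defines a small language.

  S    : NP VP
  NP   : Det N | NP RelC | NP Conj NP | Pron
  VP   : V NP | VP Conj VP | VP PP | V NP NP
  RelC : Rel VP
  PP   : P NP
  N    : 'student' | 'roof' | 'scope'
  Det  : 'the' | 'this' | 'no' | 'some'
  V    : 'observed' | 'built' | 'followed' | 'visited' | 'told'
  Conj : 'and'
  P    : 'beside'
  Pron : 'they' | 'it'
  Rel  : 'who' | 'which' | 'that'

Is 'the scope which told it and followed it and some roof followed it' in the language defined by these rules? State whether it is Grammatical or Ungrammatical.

[S [NP [NP [Det the] [N scope]] [RelC [Rel which] [VP [VP [V told] [NP [Pron it]]] [Conj and] [VP [V followed] [NP [NP [Pron it]] [Conj and] [NP [Det some] [N roof]]]]]]] [VP [V followed] [NP [Pron it]]]]
Every word is introduced by a lexical rule and the phrasal rules combine the resulting categories into a single S.

Grammatical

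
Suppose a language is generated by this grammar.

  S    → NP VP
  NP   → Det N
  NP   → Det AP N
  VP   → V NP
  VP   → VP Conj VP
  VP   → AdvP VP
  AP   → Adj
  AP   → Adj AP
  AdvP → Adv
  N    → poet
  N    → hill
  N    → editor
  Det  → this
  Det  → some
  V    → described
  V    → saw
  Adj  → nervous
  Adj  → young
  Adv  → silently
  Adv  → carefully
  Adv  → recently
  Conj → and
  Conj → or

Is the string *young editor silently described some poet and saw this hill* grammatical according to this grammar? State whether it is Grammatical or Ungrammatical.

For S → NP VP, no prefix of the string parses as an NP.

Ungrammatical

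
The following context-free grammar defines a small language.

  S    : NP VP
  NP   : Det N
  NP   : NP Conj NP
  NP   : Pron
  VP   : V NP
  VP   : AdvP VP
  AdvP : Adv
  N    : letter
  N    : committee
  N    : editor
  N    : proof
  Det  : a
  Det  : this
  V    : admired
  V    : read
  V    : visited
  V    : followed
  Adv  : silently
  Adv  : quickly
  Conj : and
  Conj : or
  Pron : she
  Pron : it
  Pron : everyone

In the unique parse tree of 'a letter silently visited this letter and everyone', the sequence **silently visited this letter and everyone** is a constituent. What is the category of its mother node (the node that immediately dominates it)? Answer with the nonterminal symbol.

S

[S [NP [Det a] [N letter]] [VP [AdvP [Adv silently]] [VP [V visited] [NP [NP [Det this] [N letter]] [Conj and] [NP [Pron everyone]]]]]]
The span 'silently visited this letter and everyone' is the VP node built by VP → AdvP VP.
Its mother is the S built by S → NP VP.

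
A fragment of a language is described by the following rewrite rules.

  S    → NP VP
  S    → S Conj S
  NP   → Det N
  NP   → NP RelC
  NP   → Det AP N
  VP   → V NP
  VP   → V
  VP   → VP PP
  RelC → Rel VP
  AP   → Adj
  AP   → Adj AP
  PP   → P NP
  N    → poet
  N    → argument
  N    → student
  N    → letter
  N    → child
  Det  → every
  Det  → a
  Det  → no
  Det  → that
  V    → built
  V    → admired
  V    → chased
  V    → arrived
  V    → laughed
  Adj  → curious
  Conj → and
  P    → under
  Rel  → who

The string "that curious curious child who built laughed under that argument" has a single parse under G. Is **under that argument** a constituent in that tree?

[S [NP [NP [Det that] [AP [Adj curious] [AP [Adj curious]]] [N child]] [RelC [Rel who] [VP [V built]]]] [VP [VP [V laughed]] [PP [P under] [NP [Det that] [N argument]]]]]
The words 'under that argument' are exhaustively dominated by a single PP node (built by PP → P NP), so they form a constituent.

Yes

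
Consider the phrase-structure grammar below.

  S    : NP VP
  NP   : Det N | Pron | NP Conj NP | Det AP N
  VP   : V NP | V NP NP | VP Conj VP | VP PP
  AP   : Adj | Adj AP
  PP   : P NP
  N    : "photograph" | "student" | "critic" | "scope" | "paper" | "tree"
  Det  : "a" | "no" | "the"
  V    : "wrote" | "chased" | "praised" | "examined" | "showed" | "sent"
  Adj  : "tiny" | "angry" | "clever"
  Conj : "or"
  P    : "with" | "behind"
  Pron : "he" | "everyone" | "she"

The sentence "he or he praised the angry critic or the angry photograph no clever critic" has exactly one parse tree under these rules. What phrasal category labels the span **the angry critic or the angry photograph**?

[S [NP [NP [Pron he]] [Conj or] [NP [Pron he]]] [VP [V praised] [NP [NP [Det the] [AP [Adj angry]] [N critic]] [Conj or] [NP [Det the] [AP [Adj angry]] [N photograph]]] [NP [Det no] [AP [Adj clever]] [N critic]]]]
The span 'the angry critic or the angry photograph' is the NP node built by NP → NP Conj NP.

NP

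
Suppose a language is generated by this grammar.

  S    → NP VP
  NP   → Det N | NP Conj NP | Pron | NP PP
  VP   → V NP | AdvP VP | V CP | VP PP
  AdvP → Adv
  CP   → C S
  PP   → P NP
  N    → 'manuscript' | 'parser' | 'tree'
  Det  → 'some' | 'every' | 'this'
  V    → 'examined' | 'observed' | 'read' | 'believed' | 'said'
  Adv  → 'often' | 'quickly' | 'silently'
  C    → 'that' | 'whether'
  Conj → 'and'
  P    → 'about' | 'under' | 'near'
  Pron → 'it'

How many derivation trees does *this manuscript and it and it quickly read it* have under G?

2

The two bracketings:
[S [NP [NP [Det this] [N manuscript]] [Conj and] [NP [NP [Pron it]] [Conj and] [NP [Pron it]]]] [VP [AdvP [Adv quickly]] [VP [V read] [NP [Pron it]]]]]
[S [NP [NP [NP [Det this] [N manuscript]] [Conj and] [NP [Pron it]]] [Conj and] [NP [Pron it]]] [VP [AdvP [Adv quickly]] [VP [V read] [NP [Pron it]]]]]
The trees differ in how a recursive rule is bracketed over the same span.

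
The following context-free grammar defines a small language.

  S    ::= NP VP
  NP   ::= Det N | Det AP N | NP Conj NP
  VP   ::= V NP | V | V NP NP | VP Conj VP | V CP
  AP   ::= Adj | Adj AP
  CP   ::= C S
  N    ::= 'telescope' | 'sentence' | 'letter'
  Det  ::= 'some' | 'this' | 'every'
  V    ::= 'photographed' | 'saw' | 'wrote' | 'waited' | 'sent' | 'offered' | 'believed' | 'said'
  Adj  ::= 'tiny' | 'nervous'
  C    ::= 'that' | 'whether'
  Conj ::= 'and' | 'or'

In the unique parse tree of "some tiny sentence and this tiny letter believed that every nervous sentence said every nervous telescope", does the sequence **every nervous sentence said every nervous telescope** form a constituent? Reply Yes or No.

Yes

[S [NP [NP [Det some] [AP [Adj tiny]] [N sentence]] [Conj and] [NP [Det this] [AP [Adj tiny]] [N letter]]] [VP [V believed] [CP [C that] [S [NP [Det every] [AP [Adj nervous]] [N sentence]] [VP [V said] [NP [Det every] [AP [Adj nervous]] [N telescope]]]]]]]
The words 'every nervous sentence said every nervous telescope' are exhaustively dominated by a single S node (built by S → NP VP), so they form a constituent.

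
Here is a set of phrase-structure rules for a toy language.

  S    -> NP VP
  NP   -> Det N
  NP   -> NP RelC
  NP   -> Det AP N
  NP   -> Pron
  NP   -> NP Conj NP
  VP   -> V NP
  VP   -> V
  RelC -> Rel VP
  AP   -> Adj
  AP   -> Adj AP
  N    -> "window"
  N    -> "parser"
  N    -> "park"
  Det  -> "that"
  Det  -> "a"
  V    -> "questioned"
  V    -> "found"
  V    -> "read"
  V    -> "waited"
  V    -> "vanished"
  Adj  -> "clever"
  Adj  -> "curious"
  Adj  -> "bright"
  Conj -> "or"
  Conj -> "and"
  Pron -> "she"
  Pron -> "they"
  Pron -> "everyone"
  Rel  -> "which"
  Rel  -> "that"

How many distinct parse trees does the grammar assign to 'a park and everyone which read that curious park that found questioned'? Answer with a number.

5

Two of the 5 distinct bracketings:
[S [NP [NP [NP [Det a] [N park]] [Conj and] [NP [Pron everyone]]] [RelC [Rel which] [VP [V read] [NP [NP [Det that] [AP [Adj curious]] [N park]] [RelC [Rel that] [VP [V found]]]]]]] [VP [V questioned]]]
[S [NP [NP [NP [NP [Det a] [N park]] [Conj and] [NP [Pron everyone]]] [RelC [Rel which] [VP [V read] [NP [Det that] [AP [Adj curious]] [N park]]]]] [RelC [Rel that] [VP [V found]]]] [VP [V questioned]]]
The trees differ in how a recursive rule is bracketed over the same span.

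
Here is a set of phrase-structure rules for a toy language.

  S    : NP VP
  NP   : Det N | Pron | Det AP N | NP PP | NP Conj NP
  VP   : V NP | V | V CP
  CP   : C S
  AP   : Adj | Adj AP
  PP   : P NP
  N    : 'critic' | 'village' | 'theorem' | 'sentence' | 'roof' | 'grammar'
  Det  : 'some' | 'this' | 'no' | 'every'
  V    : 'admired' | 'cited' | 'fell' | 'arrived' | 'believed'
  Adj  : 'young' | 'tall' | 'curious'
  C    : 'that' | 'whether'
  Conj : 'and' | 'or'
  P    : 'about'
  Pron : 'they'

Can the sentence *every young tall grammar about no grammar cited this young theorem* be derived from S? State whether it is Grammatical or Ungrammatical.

Grammatical

[S [NP [NP [Det every] [AP [Adj young] [AP [Adj tall]]] [N grammar]] [PP [P about] [NP [Det no] [N grammar]]]] [VP [V cited] [NP [Det this] [AP [Adj young]] [N theorem]]]]
Every word is introduced by a lexical rule and the phrasal rules combine the resulting categories into a single S.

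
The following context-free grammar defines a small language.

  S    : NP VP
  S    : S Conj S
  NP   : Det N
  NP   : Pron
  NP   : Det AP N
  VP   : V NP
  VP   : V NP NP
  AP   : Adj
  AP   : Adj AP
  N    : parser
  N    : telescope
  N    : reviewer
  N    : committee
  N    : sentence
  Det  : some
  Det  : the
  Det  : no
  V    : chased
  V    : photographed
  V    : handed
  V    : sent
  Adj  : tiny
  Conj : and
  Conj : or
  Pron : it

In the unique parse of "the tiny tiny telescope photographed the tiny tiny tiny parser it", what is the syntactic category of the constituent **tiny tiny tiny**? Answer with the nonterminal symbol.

[S [NP [Det the] [AP [Adj tiny] [AP [Adj tiny]]] [N telescope]] [VP [V photographed] [NP [Det the] [AP [Adj tiny] [AP [Adj tiny] [AP [Adj tiny]]]] [N parser]] [NP [Pron it]]]]
The span 'tiny tiny tiny' is the AP node built by AP → Adj AP.

AP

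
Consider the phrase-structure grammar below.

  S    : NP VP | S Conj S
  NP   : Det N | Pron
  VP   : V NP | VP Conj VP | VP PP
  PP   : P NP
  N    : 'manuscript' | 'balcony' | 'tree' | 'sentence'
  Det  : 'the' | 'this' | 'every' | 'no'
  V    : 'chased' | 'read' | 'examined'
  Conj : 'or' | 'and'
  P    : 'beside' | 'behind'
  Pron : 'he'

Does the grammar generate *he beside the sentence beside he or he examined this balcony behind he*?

For S → NP VP, the only prefix that parses as NP is 'he', but the remainder 'beside the sentence beside he or he examined this balcony behind he' is not a VP under these rules. The alternative S rule S → S Conj S likewise has no satisfying split.

Ungrammatical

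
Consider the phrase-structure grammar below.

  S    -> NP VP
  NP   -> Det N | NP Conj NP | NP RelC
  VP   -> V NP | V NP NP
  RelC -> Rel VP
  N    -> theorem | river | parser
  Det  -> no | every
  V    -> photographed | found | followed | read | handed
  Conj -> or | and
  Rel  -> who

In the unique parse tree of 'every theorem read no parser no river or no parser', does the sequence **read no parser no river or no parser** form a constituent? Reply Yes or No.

[S [NP [Det every] [N theorem]] [VP [V read] [NP [Det no] [N parser]] [NP [NP [Det no] [N river]] [Conj or] [NP [Det no] [N parser]]]]]
The words 'read no parser no river or no parser' are exhaustively dominated by a single VP node (built by VP → V NP NP), so they form a constituent.

Yes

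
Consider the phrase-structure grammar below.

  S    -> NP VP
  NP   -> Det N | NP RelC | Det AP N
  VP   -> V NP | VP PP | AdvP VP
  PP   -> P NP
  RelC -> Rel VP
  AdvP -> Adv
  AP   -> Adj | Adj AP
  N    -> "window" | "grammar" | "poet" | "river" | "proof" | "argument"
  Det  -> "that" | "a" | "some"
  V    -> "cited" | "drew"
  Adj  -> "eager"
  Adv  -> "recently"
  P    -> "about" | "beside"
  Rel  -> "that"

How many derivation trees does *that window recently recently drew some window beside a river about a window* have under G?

6

Two of the 6 distinct bracketings:
[S [NP [Det that] [N window]] [VP [VP [VP [AdvP [Adv recently]] [VP [AdvP [Adv recently]] [VP [V drew] [NP [Det some] [N window]]]]] [PP [P beside] [NP [Det a] [N river]]]] [PP [P about] [NP [Det a] [N window]]]]]
[S [NP [Det that] [N window]] [VP [VP [AdvP [Adv recently]] [VP [VP [AdvP [Adv recently]] [VP [V drew] [NP [Det some] [N window]]]] [PP [P beside] [NP [Det a] [N river]]]]] [PP [P about] [NP [Det a] [N window]]]]]
The trees differ in how a recursive rule is bracketed over the same span.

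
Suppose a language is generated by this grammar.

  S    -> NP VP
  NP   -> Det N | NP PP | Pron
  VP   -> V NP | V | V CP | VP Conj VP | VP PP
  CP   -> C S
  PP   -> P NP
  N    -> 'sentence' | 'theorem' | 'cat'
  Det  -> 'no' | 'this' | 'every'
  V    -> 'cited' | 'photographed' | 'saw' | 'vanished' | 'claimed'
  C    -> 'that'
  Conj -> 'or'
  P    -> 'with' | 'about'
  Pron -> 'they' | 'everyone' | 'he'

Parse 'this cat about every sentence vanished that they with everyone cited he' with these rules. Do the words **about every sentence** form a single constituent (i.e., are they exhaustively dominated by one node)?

Yes

[S [NP [NP [Det this] [N cat]] [PP [P about] [NP [Det every] [N sentence]]]] [VP [V vanished] [CP [C that] [S [NP [NP [Pron they]] [PP [P with] [NP [Pron everyone]]]] [VP [V cited] [NP [Pron he]]]]]]]
The words 'about every sentence' are exhaustively dominated by a single PP node (built by PP → P NP), so they form a constituent.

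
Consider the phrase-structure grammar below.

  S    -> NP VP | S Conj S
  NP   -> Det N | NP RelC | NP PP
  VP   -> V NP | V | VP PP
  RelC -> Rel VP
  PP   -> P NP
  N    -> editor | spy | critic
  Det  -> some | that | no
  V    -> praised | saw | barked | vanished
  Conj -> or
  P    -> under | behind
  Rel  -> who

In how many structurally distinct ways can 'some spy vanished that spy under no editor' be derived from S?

2

The two bracketings:
[S [NP [Det some] [N spy]] [VP [V vanished] [NP [NP [Det that] [N spy]] [PP [P under] [NP [Det no] [N editor]]]]]]
[S [NP [Det some] [N spy]] [VP [VP [V vanished] [NP [Det that] [N spy]]] [PP [P under] [NP [Det no] [N editor]]]]]
The difference turns on whether NP → NP PP is used at the relevant span, versus an alternative expansion of NP.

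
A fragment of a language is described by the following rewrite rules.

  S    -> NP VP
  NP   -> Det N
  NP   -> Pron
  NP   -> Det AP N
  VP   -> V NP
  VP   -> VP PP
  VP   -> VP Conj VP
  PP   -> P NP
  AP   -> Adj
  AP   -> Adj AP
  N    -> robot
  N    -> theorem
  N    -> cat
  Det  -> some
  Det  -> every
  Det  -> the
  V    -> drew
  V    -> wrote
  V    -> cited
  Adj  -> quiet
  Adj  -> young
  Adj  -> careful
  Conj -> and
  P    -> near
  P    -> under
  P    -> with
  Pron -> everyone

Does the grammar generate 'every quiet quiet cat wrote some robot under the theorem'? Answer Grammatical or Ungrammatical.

Grammatical

S
  NP
    Det: every
    AP
      Adj: quiet
      AP
        Adj: quiet
    N: cat
  VP
    VP
      V: wrote
      NP
        Det: some
        N: robot
    PP
      P: under
      NP
        Det: the
        N: theorem
Every word is introduced by a lexical rule and the phrasal rules combine the resulting categories into a single S.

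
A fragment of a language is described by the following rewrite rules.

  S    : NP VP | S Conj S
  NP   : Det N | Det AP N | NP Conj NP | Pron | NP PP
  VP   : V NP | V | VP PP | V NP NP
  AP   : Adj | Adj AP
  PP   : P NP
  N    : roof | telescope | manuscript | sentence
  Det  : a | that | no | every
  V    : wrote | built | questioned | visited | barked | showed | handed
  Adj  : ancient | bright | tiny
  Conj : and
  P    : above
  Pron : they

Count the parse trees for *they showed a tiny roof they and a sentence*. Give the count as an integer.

1

[S [NP [Pron they]] [VP [V showed] [NP [Det a] [AP [Adj tiny]] [N roof]] [NP [NP [Pron they]] [Conj and] [NP [Det a] [N sentence]]]]]
No rule offers an alternative attachment or grouping for any span, so this is the only derivation.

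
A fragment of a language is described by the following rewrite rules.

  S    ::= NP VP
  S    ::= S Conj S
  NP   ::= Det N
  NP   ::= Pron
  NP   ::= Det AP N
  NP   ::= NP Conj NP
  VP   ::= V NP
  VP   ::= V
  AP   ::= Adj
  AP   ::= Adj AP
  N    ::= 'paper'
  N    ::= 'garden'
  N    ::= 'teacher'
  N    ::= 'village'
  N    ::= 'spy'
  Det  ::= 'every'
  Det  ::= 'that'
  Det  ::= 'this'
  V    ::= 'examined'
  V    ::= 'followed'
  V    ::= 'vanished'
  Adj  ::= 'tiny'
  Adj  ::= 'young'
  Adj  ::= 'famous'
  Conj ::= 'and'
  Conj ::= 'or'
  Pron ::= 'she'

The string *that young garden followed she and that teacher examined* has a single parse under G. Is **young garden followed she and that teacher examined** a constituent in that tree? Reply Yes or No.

No

[S [S [NP [Det that] [AP [Adj young]] [N garden]] [VP [V followed] [NP [Pron she]]]] [Conj and] [S [NP [Det that] [N teacher]] [VP [V examined]]]]
The smallest constituent containing 'young garden followed she and that teacher examined' is the S spanning 'that young garden followed she and that teacher examined'; no single node in the tree dominates exactly the given words.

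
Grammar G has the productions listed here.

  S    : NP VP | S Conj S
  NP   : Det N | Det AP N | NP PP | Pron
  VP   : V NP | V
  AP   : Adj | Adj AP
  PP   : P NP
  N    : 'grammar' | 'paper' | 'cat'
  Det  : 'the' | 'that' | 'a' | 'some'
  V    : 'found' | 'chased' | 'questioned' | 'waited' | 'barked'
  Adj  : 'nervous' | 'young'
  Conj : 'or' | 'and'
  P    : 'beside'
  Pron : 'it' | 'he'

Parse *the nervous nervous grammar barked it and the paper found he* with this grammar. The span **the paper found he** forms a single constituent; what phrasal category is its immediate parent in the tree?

[S [S [NP [Det the] [AP [Adj nervous] [AP [Adj nervous]]] [N grammar]] [VP [V barked] [NP [Pron it]]]] [Conj and] [S [NP [Det the] [N paper]] [VP [V found] [NP [Pron he]]]]]
The span 'the paper found he' is the S node built by S → NP VP.
Its mother is the S built by S → S Conj S.

S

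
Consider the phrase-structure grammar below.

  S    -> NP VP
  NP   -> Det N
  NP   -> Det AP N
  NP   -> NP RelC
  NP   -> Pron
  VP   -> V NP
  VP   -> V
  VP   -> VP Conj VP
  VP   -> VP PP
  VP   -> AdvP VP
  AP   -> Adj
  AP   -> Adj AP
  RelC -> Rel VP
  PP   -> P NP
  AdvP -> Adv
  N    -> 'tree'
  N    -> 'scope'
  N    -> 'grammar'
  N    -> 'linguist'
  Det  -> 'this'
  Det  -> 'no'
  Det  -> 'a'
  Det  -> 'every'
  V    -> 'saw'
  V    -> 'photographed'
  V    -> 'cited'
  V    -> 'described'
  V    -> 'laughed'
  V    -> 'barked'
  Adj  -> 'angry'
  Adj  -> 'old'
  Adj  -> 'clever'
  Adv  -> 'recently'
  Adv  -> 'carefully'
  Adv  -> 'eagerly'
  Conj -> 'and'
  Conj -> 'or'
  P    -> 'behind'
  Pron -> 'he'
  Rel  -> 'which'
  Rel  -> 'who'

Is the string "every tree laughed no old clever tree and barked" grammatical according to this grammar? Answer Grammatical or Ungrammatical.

[S [NP [Det every] [N tree]] [VP [VP [V laughed] [NP [Det no] [AP [Adj old] [AP [Adj clever]]] [N tree]]] [Conj and] [VP [V barked]]]]
Every word is introduced by a lexical rule and the phrasal rules combine the resulting categories into a single S.

Grammatical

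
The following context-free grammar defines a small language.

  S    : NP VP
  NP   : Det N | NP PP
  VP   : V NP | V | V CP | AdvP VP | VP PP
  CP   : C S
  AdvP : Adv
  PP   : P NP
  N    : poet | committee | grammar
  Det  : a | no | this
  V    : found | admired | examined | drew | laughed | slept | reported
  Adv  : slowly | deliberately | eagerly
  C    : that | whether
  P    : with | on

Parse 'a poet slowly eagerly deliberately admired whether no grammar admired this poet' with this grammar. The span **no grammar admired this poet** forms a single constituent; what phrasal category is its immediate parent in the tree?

CP

[S [NP [Det a] [N poet]] [VP [AdvP [Adv slowly]] [VP [AdvP [Adv eagerly]] [VP [AdvP [Adv deliberately]] [VP [V admired] [CP [C whether] [S [NP [Det no] [N grammar]] [VP [V admired] [NP [Det this] [N poet]]]]]]]]]]
The span 'no grammar admired this poet' is the S node built by S → NP VP.
Its mother is the CP built by CP → C S.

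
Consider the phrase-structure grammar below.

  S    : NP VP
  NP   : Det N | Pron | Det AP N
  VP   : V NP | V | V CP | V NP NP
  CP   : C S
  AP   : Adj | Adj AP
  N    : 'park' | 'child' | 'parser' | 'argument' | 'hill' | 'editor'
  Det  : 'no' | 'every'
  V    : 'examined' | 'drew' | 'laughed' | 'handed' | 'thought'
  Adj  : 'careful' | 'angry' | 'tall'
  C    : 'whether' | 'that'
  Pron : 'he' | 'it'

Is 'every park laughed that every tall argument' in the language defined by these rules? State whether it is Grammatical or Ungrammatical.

Ungrammatical

For S → NP VP, the only prefix that parses as NP is 'every park', but the remainder 'laughed that every tall argument' is not a VP under these rules.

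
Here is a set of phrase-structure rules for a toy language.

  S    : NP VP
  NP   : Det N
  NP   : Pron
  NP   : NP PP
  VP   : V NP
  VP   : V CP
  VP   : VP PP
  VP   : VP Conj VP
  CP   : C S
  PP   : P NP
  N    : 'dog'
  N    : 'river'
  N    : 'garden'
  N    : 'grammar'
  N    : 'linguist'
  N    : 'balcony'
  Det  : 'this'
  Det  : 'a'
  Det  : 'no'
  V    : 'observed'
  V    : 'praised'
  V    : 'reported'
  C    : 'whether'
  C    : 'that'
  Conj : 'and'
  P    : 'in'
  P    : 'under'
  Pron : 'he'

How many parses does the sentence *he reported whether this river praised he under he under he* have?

9

Two of the 9 distinct bracketings:
[S [NP [Pron he]] [VP [V reported] [CP [C whether] [S [NP [Det this] [N river]] [VP [V praised] [NP [NP [Pron he]] [PP [P under] [NP [NP [Pron he]] [PP [P under] [NP [Pron he]]]]]]]]]]]
[S [NP [Pron he]] [VP [V reported] [CP [C whether] [S [NP [Det this] [N river]] [VP [V praised] [NP [NP [NP [Pron he]] [PP [P under] [NP [Pron he]]]] [PP [P under] [NP [Pron he]]]]]]]]]
The trees differ in how a recursive rule is bracketed over the same span.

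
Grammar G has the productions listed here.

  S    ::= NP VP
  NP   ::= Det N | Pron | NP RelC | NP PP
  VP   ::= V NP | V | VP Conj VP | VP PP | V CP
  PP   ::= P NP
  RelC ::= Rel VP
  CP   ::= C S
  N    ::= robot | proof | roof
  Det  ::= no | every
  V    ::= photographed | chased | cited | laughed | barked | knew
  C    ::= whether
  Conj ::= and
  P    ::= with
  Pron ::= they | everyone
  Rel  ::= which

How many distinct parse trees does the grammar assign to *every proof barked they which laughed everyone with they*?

4

Two of the 4 distinct bracketings:
[S [NP [Det every] [N proof]] [VP [V barked] [NP [NP [Pron they]] [RelC [Rel which] [VP [V laughed] [NP [NP [Pron everyone]] [PP [P with] [NP [Pron they]]]]]]]]]
[S [NP [Det every] [N proof]] [VP [V barked] [NP [NP [Pron they]] [RelC [Rel which] [VP [VP [V laughed] [NP [Pron everyone]]] [PP [P with] [NP [Pron they]]]]]]]]
The difference turns on whether NP → NP PP is used at the relevant span, versus an alternative expansion of NP.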